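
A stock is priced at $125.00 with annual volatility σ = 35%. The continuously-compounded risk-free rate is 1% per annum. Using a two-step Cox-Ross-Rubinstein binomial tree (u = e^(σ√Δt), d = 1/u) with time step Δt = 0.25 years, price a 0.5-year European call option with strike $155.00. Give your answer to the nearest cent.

$4.78

CRR parameters: u = e^(σ√Δt) = e^(0.35·√0.25) = 1.1912, d = 1/u = 0.8395
Per-period rate: rΔt = 0.01·0.25 = 0.0025, so R = e^0.0025 = 1.0025
Risk-neutral probability p = (e^0.0025 − 0.8395)/(1.1912 − 0.8395) = 0.1630/0.3518 = 0.4635
Terminal stock prices: S_uu = 177.4, S_ud = 125, S_dd = 88.09
Terminal payoffs (S − K): max(22.38, 0) = 22.38, max(-30, 0) = 0, max(-66.91, 0) = 0
Node u (S = 148.9): V_u = e^(−0.0025)·[0.4635·22.3834 + 0.5365·0.0000] = 10.3483
Node d (S = 104.9): V_d = e^(−0.0025)·[0.4635·0.0000 + 0.5365·0.0000] = 0.0000
Node 0 (S = 125): V_0 = e^(−0.0025)·[0.4635·10.3483 + 0.5365·0.0000] = 4.7842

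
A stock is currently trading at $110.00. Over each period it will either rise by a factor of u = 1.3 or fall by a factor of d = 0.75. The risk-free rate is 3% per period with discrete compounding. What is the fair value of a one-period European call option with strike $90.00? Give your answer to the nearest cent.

$26.20

Risk-neutral probability p = (1 + 0.03 − 0.75)/(1.3 − 0.75) = 0.2800/0.5500 = 0.5091
Terminal stock prices: S_u = 143, S_d = 82.5
Terminal payoffs (S − K): max(53, 0) = 53, max(-7.5, 0) = 0
Node 0 (S = 110): V_0 = 1/1.03·[0.5091·53.0000 + 0.4909·0.0000] = 26.1959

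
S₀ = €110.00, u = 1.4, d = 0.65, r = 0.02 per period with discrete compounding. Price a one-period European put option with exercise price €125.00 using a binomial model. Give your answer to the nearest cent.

€26.58

Risk-neutral probability p = (1 + 0.02 − 0.65)/(1.4 − 0.65) = 0.3700/0.7500 = 0.4933
Terminal stock prices: S_u = 154, S_d = 71.5
Terminal payoffs (K − S): max(-29, 0) = 0, max(53.5, 0) = 53.5
Node 0 (S = 110): V_0 = 1/1.02·[0.4933·0.0000 + 0.5067·53.5000] = 26.5752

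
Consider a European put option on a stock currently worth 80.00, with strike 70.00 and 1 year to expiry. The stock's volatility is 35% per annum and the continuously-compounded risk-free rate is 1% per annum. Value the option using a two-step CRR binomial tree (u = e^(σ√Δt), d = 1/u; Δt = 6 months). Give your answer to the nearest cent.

6.39

CRR parameters: u = e^(σ√Δt) = e^(0.35·√0.5) = 1.2808, d = 1/u = 0.7808
Per-period rate: rΔt = 0.01·0.5 = 0.005, so R = e^0.005 = 1.0050
Risk-neutral probability p = (e^0.005 − 0.7808)/(1.2808 − 0.7808) = 0.2243/0.5000 = 0.4485
Terminal stock prices: S_uu = 131.2, S_ud = 80, S_dd = 48.77
Terminal payoffs (K − S): max(-61.24, 0) = 0, max(-10, 0) = 0, max(21.23, 0) = 21.23
Node u (S = 102.5): V_u = e^(−0.005)·[0.4485·0.0000 + 0.5515·0.0000] = 0.0000
Node d (S = 62.46): V_d = e^(−0.005)·[0.4485·0.0000 + 0.5515·21.2331] = 11.6524
Node 0 (S = 80): V_0 = e^(−0.005)·[0.4485·0.0000 + 0.5515·11.6524] = 6.3946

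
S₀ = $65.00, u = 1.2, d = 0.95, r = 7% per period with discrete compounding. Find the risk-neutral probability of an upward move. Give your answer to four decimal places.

p = 0.4800

Risk-neutral probability p = (1 + 0.07 − 0.95)/(1.2 − 0.95) = 0.1200/0.2500 = 0.4800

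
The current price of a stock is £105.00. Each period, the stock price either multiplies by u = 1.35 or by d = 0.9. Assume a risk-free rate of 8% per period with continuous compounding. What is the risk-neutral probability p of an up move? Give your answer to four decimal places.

Risk-neutral probability p = (e^0.08 − 0.9)/(1.35 − 0.9) = 0.1833/0.4500 = 0.4073

p = 0.4073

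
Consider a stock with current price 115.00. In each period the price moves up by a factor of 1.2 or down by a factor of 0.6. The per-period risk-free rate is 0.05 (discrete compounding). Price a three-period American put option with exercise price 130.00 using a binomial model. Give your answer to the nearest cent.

Risk-neutral probability p = (1 + 0.05 − 0.6)/(1.2 − 0.6) = 0.4500/0.6000 = 0.7500
Terminal stock prices: S_uuu = 198.7, S_uud = 99.36, S_udd = 49.68, S_ddd = 24.84
Terminal payoffs (K − S): max(-68.72, 0) = 0, max(30.64, 0) = 30.64, max(80.32, 0) = 80.32, max(105.2, 0) = 105.2
Node uu (S = 165.6): continuation = 1/1.05·[0.7500·0.0000 + 0.2500·30.6400] = 7.2952; exercise value = 0.0000 ≤ continuation, so V_uu = 7.2952
Node ud (S = 82.8): continuation = 1/1.05·[0.7500·30.6400 + 0.2500·80.3200] = 41.0095; exercise value = 47.2000 > continuation, so V_ud = 47.2000 (exercise)
Node dd (S = 41.4): continuation = 1/1.05·[0.7500·80.3200 + 0.2500·105.1600] = 82.4095; exercise value = 88.6000 > continuation, so V_dd = 88.6000 (exercise)
Node u (S = 138): continuation = 1/1.05·[0.7500·7.2952 + 0.2500·47.2000] = 16.4490; exercise value = 0.0000 ≤ continuation, so V_u = 16.4490
Node d (S = 69): continuation = 1/1.05·[0.7500·47.2000 + 0.2500·88.6000] = 54.8095; exercise value = 61.0000 > continuation, so V_d = 61.0000 (exercise)
Node 0 (S = 115): continuation = 1/1.05·[0.7500·16.4490 + 0.2500·61.0000] = 26.2731; exercise value = 15.0000 ≤ continuation, so V_0 = 26.2731

26.27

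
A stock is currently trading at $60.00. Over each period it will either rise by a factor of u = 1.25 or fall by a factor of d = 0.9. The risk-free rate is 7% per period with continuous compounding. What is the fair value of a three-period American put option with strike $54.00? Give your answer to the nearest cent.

Risk-neutral probability p = (e^0.07 − 0.9)/(1.25 − 0.9) = 0.1725/0.3500 = 0.4929
Terminal stock prices: S_uuu = 117.2, S_uud = 84.38, S_udd = 60.75, S_ddd = 43.74
Terminal payoffs (K − S): max(-63.19, 0) = 0, max(-30.38, 0) = 0, max(-6.75, 0) = 0, max(10.26, 0) = 10.26
Node uu (S = 93.75): continuation = e^(−0.07)·[0.4929·0.0000 + 0.5071·0.0000] = 0.0000; exercise value = 0.0000 ≤ continuation, so V_uu = 0.0000
Node ud (S = 67.5): continuation = e^(−0.07)·[0.4929·0.0000 + 0.5071·0.0000] = 0.0000; exercise value = 0.0000 ≤ continuation, so V_ud = 0.0000
Node dd (S = 48.6): continuation = e^(−0.07)·[0.4929·0.0000 + 0.5071·10.2600] = 4.8513; exercise value = 5.4000 > continuation, so V_dd = 5.4000 (exercise)
Node u (S = 75): continuation = e^(−0.07)·[0.4929·0.0000 + 0.5071·0.0000] = 0.0000; exercise value = 0.0000 ≤ continuation, so V_u = 0.0000
Node d (S = 54): continuation = e^(−0.07)·[0.4929·0.0000 + 0.5071·5.4000] = 2.5533; exercise value = 0.0000 ≤ continuation, so V_d = 2.5533
Node 0 (S = 60): continuation = e^(−0.07)·[0.4929·0.0000 + 0.5071·2.5533] = 1.2073; exercise value = 0.0000 ≤ continuation, so V_0 = 1.2073

$1.21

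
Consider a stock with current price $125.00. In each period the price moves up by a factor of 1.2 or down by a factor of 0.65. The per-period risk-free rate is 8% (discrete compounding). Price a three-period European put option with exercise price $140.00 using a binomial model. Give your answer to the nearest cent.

$14.97

Risk-neutral probability p = (1 + 0.08 − 0.65)/(1.2 − 0.65) = 0.4300/0.5500 = 0.7818
Terminal stock prices: S_uuu = 216, S_uud = 117, S_udd = 63.38, S_ddd = 34.33
Terminal payoffs (K − S): max(-76, 0) = 0, max(23, 0) = 23, max(76.62, 0) = 76.62, max(105.7, 0) = 105.7
Node uu (S = 180): V_uu = 1/1.08·[0.7818·0.0000 + 0.2182·23.0000] = 4.6465
Node ud (S = 97.5): V_ud = 1/1.08·[0.7818·23.0000 + 0.2182·76.6250] = 32.1296
Node dd (S = 52.81): V_dd = 1/1.08·[0.7818·76.6250 + 0.2182·105.6719] = 76.8171
Node u (S = 150): V_u = 1/1.08·[0.7818·4.6465 + 0.2182·32.1296] = 9.8544
Node d (S = 81.25): V_d = 1/1.08·[0.7818·32.1296 + 0.2182·76.8171] = 38.7774
Node 0 (S = 125): V_0 = 1/1.08·[0.7818·9.8544 + 0.2182·38.7774] = 14.9675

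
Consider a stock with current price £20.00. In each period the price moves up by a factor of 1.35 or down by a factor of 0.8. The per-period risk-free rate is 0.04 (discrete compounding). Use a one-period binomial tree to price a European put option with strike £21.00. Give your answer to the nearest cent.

Risk-neutral probability p = (1 + 0.04 − 0.8)/(1.35 − 0.8) = 0.2400/0.5500 = 0.4364
Terminal stock prices: S_u = 27, S_d = 16
Terminal payoffs (K − S): max(-6, 0) = 0, max(5, 0) = 5
Node 0 (S = 20): V_0 = 1/1.04·[0.4364·0.0000 + 0.5636·5.0000] = 2.7098

£2.71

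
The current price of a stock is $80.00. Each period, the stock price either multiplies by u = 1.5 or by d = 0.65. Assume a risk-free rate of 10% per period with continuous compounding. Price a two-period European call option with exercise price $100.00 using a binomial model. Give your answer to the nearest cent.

$18.78

Risk-neutral probability p = (e^0.1 − 0.65)/(1.5 − 0.65) = 0.4552/0.8500 = 0.5355
Terminal stock prices: S_uu = 180, S_ud = 78, S_dd = 33.8
Terminal payoffs (S − K): max(80, 0) = 80, max(-22, 0) = 0, max(-66.2, 0) = 0
Node u (S = 120): V_u = e^(−0.1)·[0.5355·80.0000 + 0.4645·0.0000] = 38.7629
Node d (S = 52): V_d = e^(−0.1)·[0.5355·0.0000 + 0.4645·0.0000] = 0.0000
Node 0 (S = 80): V_0 = e^(−0.1)·[0.5355·38.7629 + 0.4645·0.0000] = 18.7820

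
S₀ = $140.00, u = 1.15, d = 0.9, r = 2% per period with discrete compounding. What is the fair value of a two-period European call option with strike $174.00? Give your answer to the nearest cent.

Risk-neutral probability p = (1 + 0.02 − 0.9)/(1.15 − 0.9) = 0.1200/0.2500 = 0.4800
Terminal stock prices: S_uu = 185.1, S_ud = 144.9, S_dd = 113.4
Terminal payoffs (S − K): max(11.15, 0) = 11.15, max(-29.1, 0) = 0, max(-60.6, 0) = 0
Node u (S = 161): V_u = 1/1.02·[0.4800·11.1500 + 0.5200·0.0000] = 5.2471
Node d (S = 126): V_d = 1/1.02·[0.4800·0.0000 + 0.5200·0.0000] = 0.0000
Node 0 (S = 140): V_0 = 1/1.02·[0.4800·5.2471 + 0.5200·0.0000] = 2.4692

$2.47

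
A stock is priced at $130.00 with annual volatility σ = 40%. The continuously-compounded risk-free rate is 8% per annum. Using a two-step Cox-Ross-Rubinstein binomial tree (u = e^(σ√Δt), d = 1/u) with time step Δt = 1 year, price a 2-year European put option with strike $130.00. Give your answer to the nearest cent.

$15.09

CRR parameters: u = e^(σ√Δt) = e^(0.4·√1) = 1.4918, d = 1/u = 0.6703
Per-period rate: rΔt = 0.08·1 = 0.08, so R = e^0.08 = 1.0833
Risk-neutral probability p = (e^0.08 − 0.6703)/(1.4918 − 0.6703) = 0.4130/0.8215 = 0.5027
Terminal stock prices: S_uu = 289.3, S_ud = 130, S_dd = 58.41
Terminal payoffs (K − S): max(-159.3, 0) = 0, max(0, 0) = 0, max(71.59, 0) = 71.59
Node u (S = 193.9): V_u = e^(−0.08)·[0.5027·0.0000 + 0.4973·0.0000] = 0.0000
Node d (S = 87.14): V_d = e^(−0.08)·[0.5027·0.0000 + 0.4973·71.5872] = 32.8635
Node 0 (S = 130): V_0 = e^(−0.08)·[0.5027·0.0000 + 0.4973·32.8635] = 15.0866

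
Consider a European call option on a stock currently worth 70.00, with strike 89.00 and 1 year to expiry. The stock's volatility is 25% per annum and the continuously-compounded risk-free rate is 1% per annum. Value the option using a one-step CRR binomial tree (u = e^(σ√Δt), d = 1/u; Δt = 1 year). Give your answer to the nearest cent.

CRR parameters: u = e^(σ√Δt) = e^(0.25·√1) = 1.2840, d = 1/u = 0.7788
Per-period rate: rΔt = 0.01·1 = 0.01, so R = e^0.01 = 1.0101
Risk-neutral probability p = (e^0.01 − 0.7788)/(1.2840 − 0.7788) = 0.2312/0.5052 = 0.4577
Terminal stock prices: S_u = 89.88, S_d = 54.52
Terminal payoffs (S − K): max(0.8818, 0) = 0.8818, max(-34.48, 0) = 0
Node 0 (S = 70): V_0 = e^(−0.01)·[0.4577·0.8818 + 0.5423·0.0000] = 0.3996

0.40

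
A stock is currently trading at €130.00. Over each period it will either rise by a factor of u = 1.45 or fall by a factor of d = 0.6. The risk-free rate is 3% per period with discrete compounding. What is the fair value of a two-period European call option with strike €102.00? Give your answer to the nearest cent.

Risk-neutral probability p = (1 + 0.03 − 0.6)/(1.45 − 0.6) = 0.4300/0.8500 = 0.5059
Terminal stock prices: S_uu = 273.3, S_ud = 113.1, S_dd = 46.8
Terminal payoffs (S − K): max(171.3, 0) = 171.3, max(11.1, 0) = 11.1, max(-55.2, 0) = 0
Node u (S = 188.5): V_u = 1/1.03·[0.5059·171.3250 + 0.4941·11.1000] = 89.4709
Node d (S = 78): V_d = 1/1.03·[0.5059·11.1000 + 0.4941·0.0000] = 5.4517
Node 0 (S = 130): V_0 = 1/1.03·[0.5059·89.4709 + 0.4941·5.4517] = 46.5588

€46.56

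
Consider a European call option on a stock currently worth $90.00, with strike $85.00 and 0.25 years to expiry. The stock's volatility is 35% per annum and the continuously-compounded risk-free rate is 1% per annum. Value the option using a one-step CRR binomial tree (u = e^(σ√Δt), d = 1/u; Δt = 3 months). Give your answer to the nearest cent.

CRR parameters: u = e^(σ√Δt) = e^(0.35·√0.25) = 1.1912, d = 1/u = 0.8395
Per-period rate: rΔt = 0.01·0.25 = 0.0025, so R = e^0.0025 = 1.0025
Risk-neutral probability p = (e^0.0025 − 0.8395)/(1.1912 − 0.8395) = 0.1630/0.3518 = 0.4635
Terminal stock prices: S_u = 107.2, S_d = 75.55
Terminal payoffs (S − K): max(22.21, 0) = 22.21, max(-9.449, 0) = 0
Node 0 (S = 90): V_0 = e^(−0.0025)·[0.4635·22.2122 + 0.5365·0.0000] = 10.2691

$10.27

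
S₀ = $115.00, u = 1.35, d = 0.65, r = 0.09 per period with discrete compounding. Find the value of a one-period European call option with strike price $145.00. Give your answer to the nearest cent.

$5.91

Risk-neutral probability p = (1 + 0.09 − 0.65)/(1.35 − 0.65) = 0.4400/0.7000 = 0.6286
Terminal stock prices: S_u = 155.2, S_d = 74.75
Terminal payoffs (S − K): max(10.25, 0) = 10.25, max(-70.25, 0) = 0
Node 0 (S = 115): V_0 = 1/1.09·[0.6286·10.2500 + 0.3714·0.0000] = 5.9109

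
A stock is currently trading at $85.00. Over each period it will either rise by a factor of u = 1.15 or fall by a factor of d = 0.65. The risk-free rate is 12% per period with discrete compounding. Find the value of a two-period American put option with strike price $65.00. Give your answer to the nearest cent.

Risk-neutral probability p = (1 + 0.12 − 0.65)/(1.15 − 0.65) = 0.4700/0.5000 = 0.9400
Terminal stock prices: S_uu = 112.4, S_ud = 63.54, S_dd = 35.91
Terminal payoffs (K − S): max(-47.41, 0) = 0, max(1.463, 0) = 1.463, max(29.09, 0) = 29.09
Node u (S = 97.75): continuation = 1/1.12·[0.9400·0.0000 + 0.0600·1.4625] = 0.0783; exercise value = 0.0000 ≤ continuation, so V_u = 0.0783
Node d (S = 55.25): continuation = 1/1.12·[0.9400·1.4625 + 0.0600·29.0875] = 2.7857; exercise value = 9.7500 > continuation, so V_d = 9.7500 (exercise)
Node 0 (S = 85): continuation = 1/1.12·[0.9400·0.0783 + 0.0600·9.7500] = 0.5881; exercise value = 0.0000 ≤ continuation, so V_0 = 0.5881

$0.59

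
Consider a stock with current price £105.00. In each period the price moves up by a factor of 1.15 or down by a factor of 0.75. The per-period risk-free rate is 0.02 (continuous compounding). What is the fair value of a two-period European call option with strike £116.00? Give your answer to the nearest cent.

Risk-neutral probability p = (e^0.02 − 0.75)/(1.15 − 0.75) = 0.2702/0.4000 = 0.6755
Terminal stock prices: S_uu = 138.9, S_ud = 90.56, S_dd = 59.06
Terminal payoffs (S − K): max(22.86, 0) = 22.86, max(-25.44, 0) = 0, max(-56.94, 0) = 0
Node u (S = 120.7): V_u = e^(−0.02)·[0.6755·22.8625 + 0.3245·0.0000] = 15.1379
Node d (S = 78.75): V_d = e^(−0.02)·[0.6755·0.0000 + 0.3245·0.0000] = 0.0000
Node 0 (S = 105): V_0 = e^(−0.02)·[0.6755·15.1379 + 0.3245·0.0000] = 10.0232

£10.02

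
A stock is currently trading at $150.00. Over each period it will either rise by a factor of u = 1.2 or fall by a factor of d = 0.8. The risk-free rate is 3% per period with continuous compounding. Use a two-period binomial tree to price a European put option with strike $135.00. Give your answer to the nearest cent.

Risk-neutral probability p = (e^0.03 − 0.8)/(1.2 − 0.8) = 0.2305/0.4000 = 0.5761
Terminal stock prices: S_uu = 216, S_ud = 144, S_dd = 96
Terminal payoffs (K − S): max(-81, 0) = 0, max(-9, 0) = 0, max(39, 0) = 39
Node u (S = 180): V_u = e^(−0.03)·[0.5761·0.0000 + 0.4239·0.0000] = 0.0000
Node d (S = 120): V_d = e^(−0.03)·[0.5761·0.0000 + 0.4239·39.0000] = 16.0421
Node 0 (S = 150): V_0 = e^(−0.03)·[0.5761·0.0000 + 0.4239·16.0421] = 6.5987

$6.60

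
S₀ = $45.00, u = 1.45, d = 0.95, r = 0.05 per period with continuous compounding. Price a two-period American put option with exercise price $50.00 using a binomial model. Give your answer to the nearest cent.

Risk-neutral probability p = (e^0.05 − 0.95)/(1.45 − 0.95) = 0.1013/0.5000 = 0.2025
Terminal stock prices: S_uu = 94.61, S_ud = 61.99, S_dd = 40.61
Terminal payoffs (K − S): max(-44.61, 0) = 0, max(-11.99, 0) = 0, max(9.388, 0) = 9.388
Node u (S = 65.25): continuation = e^(−0.05)·[0.2025·0.0000 + 0.7975·0.0000] = 0.0000; exercise value = 0.0000 ≤ continuation, so V_u = 0.0000
Node d (S = 42.75): continuation = e^(−0.05)·[0.2025·0.0000 + 0.7975·9.3875] = 7.1210; exercise value = 7.2500 > continuation, so V_d = 7.2500 (exercise)
Node 0 (S = 45): continuation = e^(−0.05)·[0.2025·0.0000 + 0.7975·7.2500] = 5.4996; exercise value = 5.0000 ≤ continuation, so V_0 = 5.4996

$5.50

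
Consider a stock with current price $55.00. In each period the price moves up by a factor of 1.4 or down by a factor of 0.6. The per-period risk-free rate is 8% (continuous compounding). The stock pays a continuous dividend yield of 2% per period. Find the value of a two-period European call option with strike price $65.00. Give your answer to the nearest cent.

Per-period risk-free factor R = e^0.08 = 1.0833; dividend-adjusted growth = e^(0.08−0.02) = 1.0618.
Risk-neutral probability p = (1.0618 − 0.6)/(1.4 − 0.6) = 0.4618/0.8000 = 0.5773
Terminal stock prices: S_uu = 107.8, S_ud = 46.2, S_dd = 19.8
Terminal payoffs (S − K): max(42.8, 0) = 42.8, max(-18.8, 0) = 0, max(-45.2, 0) = 0
Node u (S = 77): V_u = e^(−0.08)·[0.5773·42.8000 + 0.4227·0.0000] = 22.8086
Node d (S = 33): V_d = e^(−0.08)·[0.5773·0.0000 + 0.4227·0.0000] = 0.0000
Node 0 (S = 55): V_0 = e^(−0.08)·[0.5773·22.8086 + 0.4227·0.0000] = 12.1550

$12.15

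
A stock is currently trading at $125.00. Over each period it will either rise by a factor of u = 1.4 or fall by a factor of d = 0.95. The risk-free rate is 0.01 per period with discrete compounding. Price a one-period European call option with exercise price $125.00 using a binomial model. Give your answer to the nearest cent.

Risk-neutral probability p = (1 + 0.01 − 0.95)/(1.4 − 0.95) = 0.0600/0.4500 = 0.1333
Terminal stock prices: S_u = 175, S_d = 118.8
Terminal payoffs (S − K): max(50, 0) = 50, max(-6.25, 0) = 0
Node 0 (S = 125): V_0 = 1/1.01·[0.1333·50.0000 + 0.8667·0.0000] = 6.6007

$6.60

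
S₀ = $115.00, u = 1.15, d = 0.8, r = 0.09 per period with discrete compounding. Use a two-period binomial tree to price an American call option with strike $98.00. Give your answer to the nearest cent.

Risk-neutral probability p = (1 + 0.09 − 0.8)/(1.15 − 0.8) = 0.2900/0.3500 = 0.8286
Terminal stock prices: S_uu = 152.1, S_ud = 105.8, S_dd = 73.6
Terminal payoffs (S − K): max(54.09, 0) = 54.09, max(7.8, 0) = 7.8, max(-24.4, 0) = 0
Node u (S = 132.2): continuation = 1/1.09·[0.8286·54.0875 + 0.1714·7.8000] = 42.3417; exercise value = 34.2500 ≤ continuation, so V_u = 42.3417
Node d (S = 92): continuation = 1/1.09·[0.8286·7.8000 + 0.1714·0.0000] = 5.9292; exercise value = 0.0000 ≤ continuation, so V_d = 5.9292
Node 0 (S = 115): continuation = 1/1.09·[0.8286·42.3417 + 0.1714·5.9292] = 33.1189; exercise value = 17.0000 ≤ continuation, so V_0 = 33.1189

$33.12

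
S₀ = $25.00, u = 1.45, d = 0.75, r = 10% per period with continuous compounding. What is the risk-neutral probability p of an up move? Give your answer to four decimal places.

p = 0.5074

Risk-neutral probability p = (e^0.1 − 0.75)/(1.45 − 0.75) = 0.3552/0.7000 = 0.5074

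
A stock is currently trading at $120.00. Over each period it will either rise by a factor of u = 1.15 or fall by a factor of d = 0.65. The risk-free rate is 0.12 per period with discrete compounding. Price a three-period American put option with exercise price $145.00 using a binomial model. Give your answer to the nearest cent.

Risk-neutral probability p = (1 + 0.12 − 0.65)/(1.15 − 0.65) = 0.4700/0.5000 = 0.9400
Terminal stock prices: S_uuu = 182.5, S_uud = 103.2, S_udd = 58.31, S_ddd = 32.95
Terminal payoffs (K − S): max(-37.5, 0) = 0, max(41.84, 0) = 41.84, max(86.69, 0) = 86.69, max(112, 0) = 112
Node uu (S = 158.7): continuation = 1/1.12·[0.9400·0.0000 + 0.0600·41.8450] = 2.2417; exercise value = 0.0000 ≤ continuation, so V_uu = 2.2417
Node ud (S = 89.7): continuation = 1/1.12·[0.9400·41.8450 + 0.0600·86.6950] = 39.7643; exercise value = 55.3000 > continuation, so V_ud = 55.3000 (exercise)
Node dd (S = 50.7): continuation = 1/1.12·[0.9400·86.6950 + 0.0600·112.0450] = 78.7643; exercise value = 94.3000 > continuation, so V_dd = 94.3000 (exercise)
Node u (S = 138): continuation = 1/1.12·[0.9400·2.2417 + 0.0600·55.3000] = 4.8439; exercise value = 7.0000 > continuation, so V_u = 7.0000 (exercise)
Node d (S = 78): continuation = 1/1.12·[0.9400·55.3000 + 0.0600·94.3000] = 51.4643; exercise value = 67.0000 > continuation, so V_d = 67.0000 (exercise)
Node 0 (S = 120): continuation = 1/1.12·[0.9400·7.0000 + 0.0600·67.0000] = 9.4643; exercise value = 25.0000 > continuation, so V_0 = 25.0000 (exercise)

$25.00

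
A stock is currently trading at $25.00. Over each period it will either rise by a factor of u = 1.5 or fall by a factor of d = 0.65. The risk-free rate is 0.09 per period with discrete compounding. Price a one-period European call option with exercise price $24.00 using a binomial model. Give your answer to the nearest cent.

$6.41

Risk-neutral probability p = (1 + 0.09 − 0.65)/(1.5 − 0.65) = 0.4400/0.8500 = 0.5176
Terminal stock prices: S_u = 37.5, S_d = 16.25
Terminal payoffs (S − K): max(13.5, 0) = 13.5, max(-7.75, 0) = 0
Node 0 (S = 25): V_0 = 1/1.09·[0.5176·13.5000 + 0.4824·0.0000] = 6.4112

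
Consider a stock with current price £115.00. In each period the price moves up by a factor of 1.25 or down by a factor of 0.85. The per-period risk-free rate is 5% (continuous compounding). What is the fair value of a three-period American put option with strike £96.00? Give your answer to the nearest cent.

Risk-neutral probability p = (e^0.05 − 0.85)/(1.25 − 0.85) = 0.2013/0.4000 = 0.5032
Terminal stock prices: S_uuu = 224.6, S_uud = 152.7, S_udd = 103.9, S_ddd = 70.62
Terminal payoffs (K − S): max(-128.6, 0) = 0, max(-56.73, 0) = 0, max(-7.859, 0) = 0, max(25.38, 0) = 25.38
Node uu (S = 179.7): continuation = e^(−0.05)·[0.5032·0.0000 + 0.4968·0.0000] = 0.0000; exercise value = 0.0000 ≤ continuation, so V_uu = 0.0000
Node ud (S = 122.2): continuation = e^(−0.05)·[0.5032·0.0000 + 0.4968·0.0000] = 0.0000; exercise value = 0.0000 ≤ continuation, so V_ud = 0.0000
Node dd (S = 83.09): continuation = e^(−0.05)·[0.5032·0.0000 + 0.4968·25.3756] = 11.9923; exercise value = 12.9125 > continuation, so V_dd = 12.9125 (exercise)
Node u (S = 143.8): continuation = e^(−0.05)·[0.5032·0.0000 + 0.4968·0.0000] = 0.0000; exercise value = 0.0000 ≤ continuation, so V_u = 0.0000
Node d (S = 97.75): continuation = e^(−0.05)·[0.5032·0.0000 + 0.4968·12.9125] = 6.1023; exercise value = 0.0000 ≤ continuation, so V_d = 6.1023
Node 0 (S = 115): continuation = e^(−0.05)·[0.5032·0.0000 + 0.4968·6.1023] = 2.8839; exercise value = 0.0000 ≤ continuation, so V_0 = 2.8839

£2.88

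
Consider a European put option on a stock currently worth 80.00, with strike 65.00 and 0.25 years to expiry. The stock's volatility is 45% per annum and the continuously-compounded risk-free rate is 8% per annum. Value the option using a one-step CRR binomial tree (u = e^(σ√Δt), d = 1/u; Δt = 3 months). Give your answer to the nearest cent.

CRR parameters: u = e^(σ√Δt) = e^(0.45·√0.25) = 1.2523, d = 1/u = 0.7985
Per-period rate: rΔt = 0.08·0.25 = 0.02, so R = e^0.02 = 1.0202
Risk-neutral probability p = (e^0.02 − 0.7985)/(1.2523 − 0.7985) = 0.2217/0.4538 = 0.4885
Terminal stock prices: S_u = 100.2, S_d = 63.88
Terminal payoffs (K − S): max(-35.19, 0) = 0, max(1.119, 0) = 1.119
Node 0 (S = 80): V_0 = e^(−0.02)·[0.4885·0.0000 + 0.5115·1.1187] = 0.5609

0.56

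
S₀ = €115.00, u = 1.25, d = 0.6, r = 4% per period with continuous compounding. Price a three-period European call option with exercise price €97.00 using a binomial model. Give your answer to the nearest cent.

Risk-neutral probability p = (e^0.04 − 0.6)/(1.25 − 0.6) = 0.4408/0.6500 = 0.6782
Terminal stock prices: S_uuu = 224.6, S_uud = 107.8, S_udd = 51.75, S_ddd = 24.84
Terminal payoffs (S − K): max(127.6, 0) = 127.6, max(10.81, 0) = 10.81, max(-45.25, 0) = 0, max(-72.16, 0) = 0
Node uu (S = 179.7): V_uu = e^(−0.04)·[0.6782·127.6094 + 0.3218·10.8125] = 86.4909
Node ud (S = 86.25): V_ud = e^(−0.04)·[0.6782·10.8125 + 0.3218·0.0000] = 7.0452
Node dd (S = 41.4): V_dd = e^(−0.04)·[0.6782·0.0000 + 0.3218·0.0000] = 0.0000
Node u (S = 143.8): V_u = e^(−0.04)·[0.6782·86.4909 + 0.3218·7.0452] = 58.5341
Node d (S = 69): V_d = e^(−0.04)·[0.6782·7.0452 + 0.3218·0.0000] = 4.5905
Node 0 (S = 115): V_0 = e^(−0.04)·[0.6782·58.5341 + 0.3218·4.5905] = 39.5590

€39.56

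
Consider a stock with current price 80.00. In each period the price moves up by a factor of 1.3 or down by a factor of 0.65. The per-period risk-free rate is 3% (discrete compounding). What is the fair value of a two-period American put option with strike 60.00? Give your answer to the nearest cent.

Risk-neutral probability p = (1 + 0.03 − 0.65)/(1.3 − 0.65) = 0.3800/0.6500 = 0.5846
Terminal stock prices: S_uu = 135.2, S_ud = 67.6, S_dd = 33.8
Terminal payoffs (K − S): max(-75.2, 0) = 0, max(-7.6, 0) = 0, max(26.2, 0) = 26.2
Node u (S = 104): continuation = 1/1.03·[0.5846·0.0000 + 0.4154·0.0000] = 0.0000; exercise value = 0.0000 ≤ continuation, so V_u = 0.0000
Node d (S = 52): continuation = 1/1.03·[0.5846·0.0000 + 0.4154·26.2000] = 10.5661; exercise value = 8.0000 ≤ continuation, so V_d = 10.5661
Node 0 (S = 80): continuation = 1/1.03·[0.5846·0.0000 + 0.4154·10.5661] = 4.2612; exercise value = 0.0000 ≤ continuation, so V_0 = 4.2612

4.26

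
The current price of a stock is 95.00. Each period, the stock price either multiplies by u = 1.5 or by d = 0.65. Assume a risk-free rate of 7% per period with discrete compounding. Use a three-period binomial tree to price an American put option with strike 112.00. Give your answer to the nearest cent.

29.10

Risk-neutral probability p = (1 + 0.07 − 0.65)/(1.5 − 0.65) = 0.4200/0.8500 = 0.4941
Terminal stock prices: S_uuu = 320.6, S_uud = 138.9, S_udd = 60.21, S_ddd = 26.09
Terminal payoffs (K − S): max(-208.6, 0) = 0, max(-26.94, 0) = 0, max(51.79, 0) = 51.79, max(85.91, 0) = 85.91
Node uu (S = 213.8): continuation = 1/1.07·[0.4941·0.0000 + 0.5059·0.0000] = 0.0000; exercise value = 0.0000 ≤ continuation, so V_uu = 0.0000
Node ud (S = 92.62): continuation = 1/1.07·[0.4941·0.0000 + 0.5059·51.7937] = 24.4874; exercise value = 19.3750 ≤ continuation, so V_ud = 24.4874
Node dd (S = 40.14): continuation = 1/1.07·[0.4941·51.7937 + 0.5059·85.9106] = 64.5354; exercise value = 71.8625 > continuation, so V_dd = 71.8625 (exercise)
Node u (S = 142.5): continuation = 1/1.07·[0.4941·0.0000 + 0.5059·24.4874] = 11.5773; exercise value = 0.0000 ≤ continuation, so V_u = 11.5773
Node d (S = 61.75): continuation = 1/1.07·[0.4941·24.4874 + 0.5059·71.8625] = 45.2838; exercise value = 50.2500 > continuation, so V_d = 50.2500 (exercise)
Node 0 (S = 95): continuation = 1/1.07·[0.4941·11.5773 + 0.5059·50.2500] = 29.1039; exercise value = 17.0000 ≤ continuation, so V_0 = 29.1039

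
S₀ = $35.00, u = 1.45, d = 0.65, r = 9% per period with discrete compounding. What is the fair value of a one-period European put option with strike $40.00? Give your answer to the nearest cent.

Risk-neutral probability p = (1 + 0.09 − 0.65)/(1.45 − 0.65) = 0.4400/0.8000 = 0.5500
Terminal stock prices: S_u = 50.75, S_d = 22.75
Terminal payoffs (K − S): max(-10.75, 0) = 0, max(17.25, 0) = 17.25
Node 0 (S = 35): V_0 = 1/1.09·[0.5500·0.0000 + 0.4500·17.2500] = 7.1216

$7.12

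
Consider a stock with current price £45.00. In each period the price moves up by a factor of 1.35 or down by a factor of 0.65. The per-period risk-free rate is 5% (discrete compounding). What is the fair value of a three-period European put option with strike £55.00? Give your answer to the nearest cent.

£11.49

Risk-neutral probability p = (1 + 0.05 − 0.65)/(1.35 − 0.65) = 0.4000/0.7000 = 0.5714
Terminal stock prices: S_uuu = 110.7, S_uud = 53.31, S_udd = 25.67, S_ddd = 12.36
Terminal payoffs (K − S): max(-55.72, 0) = 0, max(1.692, 0) = 1.692, max(29.33, 0) = 29.33, max(42.64, 0) = 42.64
Node uu (S = 82.01): V_uu = 1/1.05·[0.5714·0.0000 + 0.4286·1.6919] = 0.6906
Node ud (S = 39.49): V_ud = 1/1.05·[0.5714·1.6919 + 0.4286·29.3331] = 12.8935
Node dd (S = 19.01): V_dd = 1/1.05·[0.5714·29.3331 + 0.4286·42.6419] = 33.3685
Node u (S = 60.75): V_u = 1/1.05·[0.5714·0.6906 + 0.4286·12.8935] = 5.6384
Node d (S = 29.25): V_d = 1/1.05·[0.5714·12.8935 + 0.4286·33.3685] = 20.6366
Node 0 (S = 45): V_0 = 1/1.05·[0.5714·5.6384 + 0.4286·20.6366] = 11.4917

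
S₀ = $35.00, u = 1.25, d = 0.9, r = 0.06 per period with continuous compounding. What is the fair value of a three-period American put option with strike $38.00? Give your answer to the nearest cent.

Risk-neutral probability p = (e^0.06 − 0.9)/(1.25 − 0.9) = 0.1618/0.3500 = 0.4624
Terminal stock prices: S_uuu = 68.36, S_uud = 49.22, S_udd = 35.44, S_ddd = 25.52
Terminal payoffs (K − S): max(-30.36, 0) = 0, max(-11.22, 0) = 0, max(2.562, 0) = 2.562, max(12.48, 0) = 12.48
Node uu (S = 54.69): continuation = e^(−0.06)·[0.4624·0.0000 + 0.5376·0.0000] = 0.0000; exercise value = 0.0000 ≤ continuation, so V_uu = 0.0000
Node ud (S = 39.38): continuation = e^(−0.06)·[0.4624·0.0000 + 0.5376·2.5625] = 1.2974; exercise value = 0.0000 ≤ continuation, so V_ud = 1.2974
Node dd (S = 28.35): continuation = e^(−0.06)·[0.4624·2.5625 + 0.5376·12.4850] = 7.4371; exercise value = 9.6500 > continuation, so V_dd = 9.6500 (exercise)
Node u (S = 43.75): continuation = e^(−0.06)·[0.4624·0.0000 + 0.5376·1.2974] = 0.6569; exercise value = 0.0000 ≤ continuation, so V_u = 0.6569
Node d (S = 31.5): continuation = e^(−0.06)·[0.4624·1.2974 + 0.5376·9.6500] = 5.4508; exercise value = 6.5000 > continuation, so V_d = 6.5000 (exercise)
Node 0 (S = 35): continuation = e^(−0.06)·[0.4624·0.6569 + 0.5376·6.5000] = 3.5770; exercise value = 3.0000 ≤ continuation, so V_0 = 3.5770

$3.58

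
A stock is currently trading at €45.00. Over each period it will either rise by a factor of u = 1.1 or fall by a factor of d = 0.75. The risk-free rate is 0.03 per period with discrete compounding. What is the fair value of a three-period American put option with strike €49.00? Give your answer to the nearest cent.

Risk-neutral probability p = (1 + 0.03 − 0.75)/(1.1 − 0.75) = 0.2800/0.3500 = 0.8000
Terminal stock prices: S_uuu = 59.9, S_uud = 40.84, S_udd = 27.84, S_ddd = 18.98
Terminal payoffs (K − S): max(-10.9, 0) = 0, max(8.162, 0) = 8.162, max(21.16, 0) = 21.16, max(30.02, 0) = 30.02
Node uu (S = 54.45): continuation = 1/1.03·[0.8000·0.0000 + 0.2000·8.1625] = 1.5850; exercise value = 0.0000 ≤ continuation, so V_uu = 1.5850
Node ud (S = 37.13): continuation = 1/1.03·[0.8000·8.1625 + 0.2000·21.1562] = 10.4478; exercise value = 11.8750 > continuation, so V_ud = 11.8750 (exercise)
Node dd (S = 25.31): continuation = 1/1.03·[0.8000·21.1562 + 0.2000·30.0156] = 22.2603; exercise value = 23.6875 > continuation, so V_dd = 23.6875 (exercise)
Node u (S = 49.5): continuation = 1/1.03·[0.8000·1.5850 + 0.2000·11.8750] = 3.5369; exercise value = 0.0000 ≤ continuation, so V_u = 3.5369
Node d (S = 33.75): continuation = 1/1.03·[0.8000·11.8750 + 0.2000·23.6875] = 13.8228; exercise value = 15.2500 > continuation, so V_d = 15.2500 (exercise)
Node 0 (S = 45): continuation = 1/1.03·[0.8000·3.5369 + 0.2000·15.2500] = 5.7082; exercise value = 4.0000 ≤ continuation, so V_0 = 5.7082

€5.71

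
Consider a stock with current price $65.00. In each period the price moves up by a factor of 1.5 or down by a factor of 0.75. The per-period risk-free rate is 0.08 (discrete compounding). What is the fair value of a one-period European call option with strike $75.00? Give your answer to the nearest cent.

$9.17

Risk-neutral probability p = (1 + 0.08 − 0.75)/(1.5 − 0.75) = 0.3300/0.7500 = 0.4400
Terminal stock prices: S_u = 97.5, S_d = 48.75
Terminal payoffs (S − K): max(22.5, 0) = 22.5, max(-26.25, 0) = 0
Node 0 (S = 65): V_0 = 1/1.08·[0.4400·22.5000 + 0.5600·0.0000] = 9.1667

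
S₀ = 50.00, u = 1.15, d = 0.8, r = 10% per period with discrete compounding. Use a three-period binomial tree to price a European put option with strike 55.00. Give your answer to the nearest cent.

1.28

Risk-neutral probability p = (1 + 0.1 − 0.8)/(1.15 − 0.8) = 0.3000/0.3500 = 0.8571
Terminal stock prices: S_uuu = 76.04, S_uud = 52.9, S_udd = 36.8, S_ddd = 25.6
Terminal payoffs (K − S): max(-21.04, 0) = 0, max(2.1, 0) = 2.1, max(18.2, 0) = 18.2, max(29.4, 0) = 29.4
Node uu (S = 66.12): V_uu = 1/1.1·[0.8571·0.0000 + 0.1429·2.1000] = 0.2727
Node ud (S = 46): V_ud = 1/1.1·[0.8571·2.1000 + 0.1429·18.2000] = 4.0000
Node dd (S = 32): V_dd = 1/1.1·[0.8571·18.2000 + 0.1429·29.4000] = 18.0000
Node u (S = 57.5): V_u = 1/1.1·[0.8571·0.2727 + 0.1429·4.0000] = 0.7320
Node d (S = 40): V_d = 1/1.1·[0.8571·4.0000 + 0.1429·18.0000] = 5.4545
Node 0 (S = 50): V_0 = 1/1.1·[0.8571·0.7320 + 0.1429·5.4545] = 1.2788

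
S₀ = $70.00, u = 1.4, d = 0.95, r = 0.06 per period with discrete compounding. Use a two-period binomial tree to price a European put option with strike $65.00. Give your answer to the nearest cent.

$0.93

Risk-neutral probability p = (1 + 0.06 − 0.95)/(1.4 − 0.95) = 0.1100/0.4500 = 0.2444
Terminal stock prices: S_uu = 137.2, S_ud = 93.1, S_dd = 63.17
Terminal payoffs (K − S): max(-72.2, 0) = 0, max(-28.1, 0) = 0, max(1.825, 0) = 1.825
Node u (S = 98): V_u = 1/1.06·[0.2444·0.0000 + 0.7556·0.0000] = 0.0000
Node d (S = 66.5): V_d = 1/1.06·[0.2444·0.0000 + 0.7556·1.8250] = 1.3008
Node 0 (S = 70): V_0 = 1/1.06·[0.2444·0.0000 + 0.7556·1.3008] = 0.9272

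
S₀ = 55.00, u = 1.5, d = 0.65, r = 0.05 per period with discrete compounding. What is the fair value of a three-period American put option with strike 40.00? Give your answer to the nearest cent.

Risk-neutral probability p = (1 + 0.05 − 0.65)/(1.5 − 0.65) = 0.4000/0.8500 = 0.4706
Terminal stock prices: S_uuu = 185.6, S_uud = 80.44, S_udd = 34.86, S_ddd = 15.1
Terminal payoffs (K − S): max(-145.6, 0) = 0, max(-40.44, 0) = 0, max(5.144, 0) = 5.144, max(24.9, 0) = 24.9
Node uu (S = 123.8): continuation = 1/1.05·[0.4706·0.0000 + 0.5294·0.0000] = 0.0000; exercise value = 0.0000 ≤ continuation, so V_uu = 0.0000
Node ud (S = 53.62): continuation = 1/1.05·[0.4706·0.0000 + 0.5294·5.1437] = 2.5935; exercise value = 0.0000 ≤ continuation, so V_ud = 2.5935
Node dd (S = 23.24): continuation = 1/1.05·[0.4706·5.1437 + 0.5294·24.8956] = 14.8577; exercise value = 16.7625 > continuation, so V_dd = 16.7625 (exercise)
Node u (S = 82.5): continuation = 1/1.05·[0.4706·0.0000 + 0.5294·2.5935] = 1.3076; exercise value = 0.0000 ≤ continuation, so V_u = 1.3076
Node d (S = 35.75): continuation = 1/1.05·[0.4706·2.5935 + 0.5294·16.7625] = 9.6140; exercise value = 4.2500 ≤ continuation, so V_d = 9.6140
Node 0 (S = 55): continuation = 1/1.05·[0.4706·1.3076 + 0.5294·9.6140] = 5.4335; exercise value = 0.0000 ≤ continuation, so V_0 = 5.4335

5.43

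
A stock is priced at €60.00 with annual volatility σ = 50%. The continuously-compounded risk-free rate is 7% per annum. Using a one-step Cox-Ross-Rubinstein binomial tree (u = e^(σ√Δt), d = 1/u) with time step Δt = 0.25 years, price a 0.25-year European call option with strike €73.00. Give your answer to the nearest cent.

CRR parameters: u = e^(σ√Δt) = e^(0.5·√0.25) = 1.2840, d = 1/u = 0.7788
Per-period rate: rΔt = 0.07·0.25 = 0.0175, so R = e^0.0175 = 1.0177
Risk-neutral probability p = (e^0.0175 − 0.7788)/(1.2840 − 0.7788) = 0.2389/0.5052 = 0.4728
Terminal stock prices: S_u = 77.04, S_d = 46.73
Terminal payoffs (S − K): max(4.042, 0) = 4.042, max(-26.27, 0) = 0
Node 0 (S = 60): V_0 = e^(−0.0175)·[0.4728·4.0415 + 0.5272·0.0000] = 1.8776

€1.88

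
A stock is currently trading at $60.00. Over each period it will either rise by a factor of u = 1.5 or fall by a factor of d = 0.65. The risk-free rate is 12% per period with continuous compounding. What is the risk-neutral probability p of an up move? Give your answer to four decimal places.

p = 0.5618

Risk-neutral probability p = (e^0.12 − 0.65)/(1.5 − 0.65) = 0.4775/0.8500 = 0.5618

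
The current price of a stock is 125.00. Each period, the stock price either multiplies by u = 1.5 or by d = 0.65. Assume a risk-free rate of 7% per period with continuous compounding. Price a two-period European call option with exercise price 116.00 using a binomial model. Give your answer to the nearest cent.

38.05

Risk-neutral probability p = (e^0.07 − 0.65)/(1.5 − 0.65) = 0.4225/0.8500 = 0.4971
Terminal stock prices: S_uu = 281.2, S_ud = 121.9, S_dd = 52.81
Terminal payoffs (S − K): max(165.2, 0) = 165.2, max(5.875, 0) = 5.875, max(-63.19, 0) = 0
Node u (S = 187.5): V_u = e^(−0.07)·[0.4971·165.2500 + 0.5029·5.8750] = 79.3423
Node d (S = 81.25): V_d = e^(−0.07)·[0.4971·5.8750 + 0.5029·0.0000] = 2.7228
Node 0 (S = 125): V_0 = e^(−0.07)·[0.4971·79.3423 + 0.5029·2.7228] = 38.0491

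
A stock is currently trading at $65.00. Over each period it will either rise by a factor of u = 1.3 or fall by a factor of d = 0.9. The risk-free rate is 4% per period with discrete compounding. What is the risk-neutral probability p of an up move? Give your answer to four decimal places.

Risk-neutral probability p = (1 + 0.04 − 0.9)/(1.3 − 0.9) = 0.1400/0.4000 = 0.3500

p = 0.3500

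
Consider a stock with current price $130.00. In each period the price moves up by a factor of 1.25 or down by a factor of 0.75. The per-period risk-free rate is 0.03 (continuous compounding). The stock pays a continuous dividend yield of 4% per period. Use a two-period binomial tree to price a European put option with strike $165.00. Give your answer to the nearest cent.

$43.66

Per-period risk-free factor R = e^0.03 = 1.0305; dividend-adjusted growth = e^(0.03−0.04) = 0.9900.
Risk-neutral probability p = (0.9900 − 0.75)/(1.25 − 0.75) = 0.2400/0.5000 = 0.4801
Terminal stock prices: S_uu = 203.1, S_ud = 121.9, S_dd = 73.12
Terminal payoffs (K − S): max(-38.12, 0) = 0, max(43.12, 0) = 43.12, max(91.88, 0) = 91.88
Node u (S = 162.5): V_u = e^(−0.03)·[0.4801·0.0000 + 0.5199·43.1250] = 21.7581
Node d (S = 97.5): V_d = e^(−0.03)·[0.4801·43.1250 + 0.5199·91.8750] = 66.4465
Node 0 (S = 130): V_0 = e^(−0.03)·[0.4801·21.7581 + 0.5199·66.4465] = 43.6619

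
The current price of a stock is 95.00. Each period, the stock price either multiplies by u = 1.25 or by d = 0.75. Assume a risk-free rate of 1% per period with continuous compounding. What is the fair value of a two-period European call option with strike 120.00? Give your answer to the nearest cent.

Risk-neutral probability p = (e^0.01 − 0.75)/(1.25 − 0.75) = 0.2601/0.5000 = 0.5201
Terminal stock prices: S_uu = 148.4, S_ud = 89.06, S_dd = 53.44
Terminal payoffs (S − K): max(28.44, 0) = 28.44, max(-30.94, 0) = 0, max(-66.56, 0) = 0
Node u (S = 118.8): V_u = e^(−0.01)·[0.5201·28.4375 + 0.4799·0.0000] = 14.6432
Node d (S = 71.25): V_d = e^(−0.01)·[0.5201·0.0000 + 0.4799·0.0000] = 0.0000
Node 0 (S = 95): V_0 = e^(−0.01)·[0.5201·14.6432 + 0.4799·0.0000] = 7.5401

7.54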